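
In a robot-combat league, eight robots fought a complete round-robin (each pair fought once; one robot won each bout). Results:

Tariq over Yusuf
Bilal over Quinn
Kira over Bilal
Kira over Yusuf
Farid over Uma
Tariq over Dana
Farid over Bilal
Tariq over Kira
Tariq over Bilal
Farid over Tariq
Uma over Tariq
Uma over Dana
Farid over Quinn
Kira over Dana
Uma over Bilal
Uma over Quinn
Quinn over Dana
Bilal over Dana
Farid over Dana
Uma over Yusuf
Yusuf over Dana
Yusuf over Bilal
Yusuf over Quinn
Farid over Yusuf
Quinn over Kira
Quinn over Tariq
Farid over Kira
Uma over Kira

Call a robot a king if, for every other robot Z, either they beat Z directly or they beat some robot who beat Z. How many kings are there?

Farid reaches everyone (king).
Yusuf cannot reach Farid, Uma in two steps.
Bilal cannot reach Farid, Yusuf, Uma in two steps.
Kira cannot reach Farid, Tariq, Uma in two steps.
Dana cannot reach Farid, Yusuf, Bilal, Kira, Tariq, Uma, Quinn in two steps.
Tariq cannot reach Farid, Uma in two steps.
Uma cannot reach Farid in two steps.
Quinn cannot reach Farid, Uma in two steps.
Kings: Farid — 1.

1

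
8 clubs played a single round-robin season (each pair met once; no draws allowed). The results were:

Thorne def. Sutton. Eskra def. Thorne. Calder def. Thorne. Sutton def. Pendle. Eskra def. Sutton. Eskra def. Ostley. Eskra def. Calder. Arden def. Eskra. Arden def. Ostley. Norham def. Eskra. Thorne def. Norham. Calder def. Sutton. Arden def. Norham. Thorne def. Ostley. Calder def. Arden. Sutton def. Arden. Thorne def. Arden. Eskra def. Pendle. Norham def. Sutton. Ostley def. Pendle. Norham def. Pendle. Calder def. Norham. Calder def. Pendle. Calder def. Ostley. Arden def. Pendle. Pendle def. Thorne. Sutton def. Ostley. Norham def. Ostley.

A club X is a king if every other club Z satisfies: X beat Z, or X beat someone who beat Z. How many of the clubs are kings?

4

Arden reaches everyone (king).
Thorne cannot reach Calder in two steps.
Norham reaches everyone (king).
Ostley cannot reach Arden, Norham, Eskra, Sutton, Calder in two steps.
Eskra reaches everyone (king).
Pendle cannot reach Eskra, Calder in two steps.
Sutton cannot reach Calder in two steps.
Calder reaches everyone (king).
Kings: Arden, Norham, Eskra, Calder — 4.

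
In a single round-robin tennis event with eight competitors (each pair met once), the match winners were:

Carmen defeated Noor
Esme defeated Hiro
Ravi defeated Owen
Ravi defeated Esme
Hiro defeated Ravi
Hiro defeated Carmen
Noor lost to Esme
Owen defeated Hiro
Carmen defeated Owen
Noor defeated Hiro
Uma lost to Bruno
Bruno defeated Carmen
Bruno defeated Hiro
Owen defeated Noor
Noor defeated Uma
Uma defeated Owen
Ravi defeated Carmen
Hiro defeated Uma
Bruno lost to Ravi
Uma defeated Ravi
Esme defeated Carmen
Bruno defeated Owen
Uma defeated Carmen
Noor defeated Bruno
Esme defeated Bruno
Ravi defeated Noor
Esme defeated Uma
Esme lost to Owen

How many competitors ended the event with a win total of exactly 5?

2

Win totals: Uma 3, Hiro 3, Owen 3, Bruno 4, Carmen 2, Esme 5, Ravi 5, Noor 3.
Exactly 5: Esme, Ravi — 2 competitors.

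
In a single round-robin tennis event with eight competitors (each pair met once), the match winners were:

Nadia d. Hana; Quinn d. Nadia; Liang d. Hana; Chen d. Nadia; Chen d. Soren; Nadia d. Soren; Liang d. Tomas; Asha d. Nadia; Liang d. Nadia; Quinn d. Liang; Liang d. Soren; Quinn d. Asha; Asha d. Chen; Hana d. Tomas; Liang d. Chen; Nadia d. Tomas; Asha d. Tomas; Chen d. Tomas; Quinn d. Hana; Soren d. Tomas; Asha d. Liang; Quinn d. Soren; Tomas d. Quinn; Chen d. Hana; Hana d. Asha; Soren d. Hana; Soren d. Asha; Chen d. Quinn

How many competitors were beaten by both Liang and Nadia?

Liang beat: Tomas, Soren, Nadia, Hana, Chen.
Nadia beat: Tomas, Soren, Hana.
Both beat: Tomas, Soren, Hana — 3.

3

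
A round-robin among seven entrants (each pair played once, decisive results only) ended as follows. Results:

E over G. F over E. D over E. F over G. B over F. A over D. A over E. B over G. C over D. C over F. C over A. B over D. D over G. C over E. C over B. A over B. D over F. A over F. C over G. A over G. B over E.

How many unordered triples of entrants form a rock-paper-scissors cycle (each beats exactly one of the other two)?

0

Win totals: A 5, B 4, C 6, D 3, E 1, F 2, G 0.
An entrant with w wins dominates both others in C(w,2) triples; summing gives 10 + 6 + 15 + 3 + 0 + 1 + 0 = 35 transitive triples.
Total triples C(7,3) = 35, so cyclic triples = 35 − 35 = 0.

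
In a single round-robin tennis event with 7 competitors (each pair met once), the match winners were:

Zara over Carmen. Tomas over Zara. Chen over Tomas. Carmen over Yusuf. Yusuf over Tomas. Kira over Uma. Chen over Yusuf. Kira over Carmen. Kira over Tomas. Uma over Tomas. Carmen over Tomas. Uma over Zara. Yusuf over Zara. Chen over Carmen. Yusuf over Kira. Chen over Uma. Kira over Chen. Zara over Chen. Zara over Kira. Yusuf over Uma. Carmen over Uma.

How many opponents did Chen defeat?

Chen's results: beat Carmen, Yusuf, Uma, Tomas; lost to Kira, Zara.
That is 4 wins.

4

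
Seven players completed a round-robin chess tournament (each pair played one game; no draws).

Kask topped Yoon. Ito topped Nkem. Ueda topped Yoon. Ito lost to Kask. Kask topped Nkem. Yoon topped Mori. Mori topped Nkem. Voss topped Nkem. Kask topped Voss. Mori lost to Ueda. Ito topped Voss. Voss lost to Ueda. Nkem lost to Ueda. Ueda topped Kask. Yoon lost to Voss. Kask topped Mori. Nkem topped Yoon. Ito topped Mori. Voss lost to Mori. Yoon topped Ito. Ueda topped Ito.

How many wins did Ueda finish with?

6

Ueda's results: beat Ito, Mori, Nkem, Kask, Voss, Yoon; lost to no one.
That is 6 wins.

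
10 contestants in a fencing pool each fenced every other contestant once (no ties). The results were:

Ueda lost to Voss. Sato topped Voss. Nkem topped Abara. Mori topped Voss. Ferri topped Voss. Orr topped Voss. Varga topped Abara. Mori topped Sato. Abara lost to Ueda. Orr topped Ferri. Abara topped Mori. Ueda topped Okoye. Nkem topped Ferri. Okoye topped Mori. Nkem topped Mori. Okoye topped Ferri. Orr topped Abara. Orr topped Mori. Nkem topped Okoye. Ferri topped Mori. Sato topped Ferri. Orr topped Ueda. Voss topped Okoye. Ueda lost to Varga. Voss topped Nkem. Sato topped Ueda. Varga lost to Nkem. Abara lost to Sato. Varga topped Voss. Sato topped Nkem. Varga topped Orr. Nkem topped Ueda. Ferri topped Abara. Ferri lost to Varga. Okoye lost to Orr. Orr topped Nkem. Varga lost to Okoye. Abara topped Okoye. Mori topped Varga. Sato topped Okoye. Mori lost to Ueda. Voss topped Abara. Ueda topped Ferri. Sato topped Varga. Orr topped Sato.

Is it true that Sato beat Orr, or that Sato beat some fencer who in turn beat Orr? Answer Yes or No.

Sato did not beat Orr directly.
Sato beat Ueda, Okoye, Voss, Varga, Nkem, Ferri, Abara. Of those, Varga beat Orr.

Yes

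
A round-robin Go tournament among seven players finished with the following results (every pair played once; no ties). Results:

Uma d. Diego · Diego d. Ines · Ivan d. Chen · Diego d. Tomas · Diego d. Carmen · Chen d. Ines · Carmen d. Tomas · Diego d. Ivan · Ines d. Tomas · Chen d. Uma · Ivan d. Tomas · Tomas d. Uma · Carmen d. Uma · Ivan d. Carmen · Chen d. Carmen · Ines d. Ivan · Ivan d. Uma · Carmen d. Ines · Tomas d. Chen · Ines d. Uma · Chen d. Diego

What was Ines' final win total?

Ines' results: beat Uma, Ivan, Tomas; lost to Diego, Carmen, Chen.
That is 3 wins.

3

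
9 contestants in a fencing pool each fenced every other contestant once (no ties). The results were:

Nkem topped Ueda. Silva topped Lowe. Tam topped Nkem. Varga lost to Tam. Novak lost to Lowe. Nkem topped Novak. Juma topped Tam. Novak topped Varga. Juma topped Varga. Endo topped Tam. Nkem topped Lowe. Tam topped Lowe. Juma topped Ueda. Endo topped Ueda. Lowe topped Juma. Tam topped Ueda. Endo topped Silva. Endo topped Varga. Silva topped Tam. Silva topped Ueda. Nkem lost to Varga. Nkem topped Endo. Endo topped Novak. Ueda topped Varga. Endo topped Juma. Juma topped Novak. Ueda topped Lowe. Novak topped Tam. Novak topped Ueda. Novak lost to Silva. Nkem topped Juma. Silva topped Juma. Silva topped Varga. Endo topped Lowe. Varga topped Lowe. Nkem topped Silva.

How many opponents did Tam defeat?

4

Tam's results: beat Varga, Ueda, Nkem, Lowe; lost to Silva, Endo, Novak, Juma.
That is 4 wins.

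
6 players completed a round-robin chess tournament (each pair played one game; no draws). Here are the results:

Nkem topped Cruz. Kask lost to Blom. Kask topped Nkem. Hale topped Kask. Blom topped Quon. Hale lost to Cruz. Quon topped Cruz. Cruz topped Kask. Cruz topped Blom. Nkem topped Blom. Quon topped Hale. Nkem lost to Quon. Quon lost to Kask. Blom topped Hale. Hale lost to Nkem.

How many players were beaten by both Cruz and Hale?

1

Cruz beat: Kask, Blom, Hale.
Hale beat: Kask.
Both beat: Kask — 1.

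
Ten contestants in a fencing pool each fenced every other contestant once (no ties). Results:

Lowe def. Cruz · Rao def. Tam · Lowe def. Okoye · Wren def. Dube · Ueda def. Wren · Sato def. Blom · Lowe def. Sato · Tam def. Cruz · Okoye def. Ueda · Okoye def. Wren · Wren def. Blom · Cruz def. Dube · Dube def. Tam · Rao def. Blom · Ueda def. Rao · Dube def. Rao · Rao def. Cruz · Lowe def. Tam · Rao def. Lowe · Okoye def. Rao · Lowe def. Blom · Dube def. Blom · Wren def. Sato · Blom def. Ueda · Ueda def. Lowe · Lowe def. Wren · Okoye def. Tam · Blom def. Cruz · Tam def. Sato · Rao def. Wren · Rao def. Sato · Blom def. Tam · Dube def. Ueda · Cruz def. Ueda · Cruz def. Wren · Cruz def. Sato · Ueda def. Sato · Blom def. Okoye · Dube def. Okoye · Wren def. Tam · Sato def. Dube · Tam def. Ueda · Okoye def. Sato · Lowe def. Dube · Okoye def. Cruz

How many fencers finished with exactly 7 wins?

1

Win totals: Tam 3, Dube 5, Lowe 7, Blom 4, Cruz 4, Sato 2, Okoye 6, Ueda 4, Rao 6, Wren 4.
Exactly 7: Lowe — 1 fencer.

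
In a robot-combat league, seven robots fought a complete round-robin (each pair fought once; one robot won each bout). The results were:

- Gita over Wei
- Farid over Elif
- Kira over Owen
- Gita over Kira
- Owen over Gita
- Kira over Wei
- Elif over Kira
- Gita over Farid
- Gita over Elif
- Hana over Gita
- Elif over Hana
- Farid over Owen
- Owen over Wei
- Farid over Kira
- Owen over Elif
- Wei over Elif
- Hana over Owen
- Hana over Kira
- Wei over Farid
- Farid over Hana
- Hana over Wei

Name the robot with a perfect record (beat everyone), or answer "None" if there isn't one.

Highest win total is Hana with 4 (out of 6 possible).
Hana lost to Elif, Farid, so no robot went undefeated.

None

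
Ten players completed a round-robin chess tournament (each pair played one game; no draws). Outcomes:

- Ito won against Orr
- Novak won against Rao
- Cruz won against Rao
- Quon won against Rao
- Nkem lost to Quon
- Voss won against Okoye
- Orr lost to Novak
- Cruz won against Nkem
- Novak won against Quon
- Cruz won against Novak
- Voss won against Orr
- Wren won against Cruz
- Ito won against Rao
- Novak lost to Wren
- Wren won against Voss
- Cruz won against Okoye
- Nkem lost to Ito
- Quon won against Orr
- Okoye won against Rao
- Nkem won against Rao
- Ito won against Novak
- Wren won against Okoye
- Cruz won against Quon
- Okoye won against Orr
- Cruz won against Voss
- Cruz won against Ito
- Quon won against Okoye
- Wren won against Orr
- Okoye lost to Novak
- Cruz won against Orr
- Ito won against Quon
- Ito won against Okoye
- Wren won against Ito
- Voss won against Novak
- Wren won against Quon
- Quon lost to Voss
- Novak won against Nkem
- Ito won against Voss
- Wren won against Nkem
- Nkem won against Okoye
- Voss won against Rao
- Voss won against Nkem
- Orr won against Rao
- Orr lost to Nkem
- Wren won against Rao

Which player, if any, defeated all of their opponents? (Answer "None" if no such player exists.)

Wren

Wren has 9 wins out of 9 opponents — a perfect record.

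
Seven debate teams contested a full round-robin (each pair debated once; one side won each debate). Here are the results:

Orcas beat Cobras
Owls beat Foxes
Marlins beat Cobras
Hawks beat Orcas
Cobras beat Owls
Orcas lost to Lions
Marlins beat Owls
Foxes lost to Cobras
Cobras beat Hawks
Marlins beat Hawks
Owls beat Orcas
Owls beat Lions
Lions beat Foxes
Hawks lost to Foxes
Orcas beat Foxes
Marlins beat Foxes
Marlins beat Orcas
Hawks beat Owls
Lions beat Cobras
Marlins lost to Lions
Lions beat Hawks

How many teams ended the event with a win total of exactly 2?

Win totals: Marlins 5, Foxes 1, Owls 3, Orcas 2, Lions 5, Cobras 3, Hawks 2.
Exactly 2: Orcas, Hawks — 2 teams.

2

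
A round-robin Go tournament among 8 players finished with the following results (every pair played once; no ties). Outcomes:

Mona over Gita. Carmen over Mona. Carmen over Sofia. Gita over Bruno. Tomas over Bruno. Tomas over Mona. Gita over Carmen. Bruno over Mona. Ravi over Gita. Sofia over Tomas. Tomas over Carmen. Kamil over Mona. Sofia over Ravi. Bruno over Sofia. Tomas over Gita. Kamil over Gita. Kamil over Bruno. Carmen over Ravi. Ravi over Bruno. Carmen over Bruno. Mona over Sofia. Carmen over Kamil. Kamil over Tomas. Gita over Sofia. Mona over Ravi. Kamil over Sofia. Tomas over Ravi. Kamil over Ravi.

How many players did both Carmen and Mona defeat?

2

Carmen beat: Mona, Kamil, Sofia, Bruno, Ravi.
Mona beat: Gita, Sofia, Ravi.
Both beat: Sofia, Ravi — 2.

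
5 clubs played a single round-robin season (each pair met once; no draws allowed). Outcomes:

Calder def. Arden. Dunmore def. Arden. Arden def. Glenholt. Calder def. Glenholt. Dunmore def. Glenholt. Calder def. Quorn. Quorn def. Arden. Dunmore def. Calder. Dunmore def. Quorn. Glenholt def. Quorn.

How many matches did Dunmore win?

Dunmore's results: beat Arden, Glenholt, Quorn, Calder; lost to no one.
That is 4 wins.

4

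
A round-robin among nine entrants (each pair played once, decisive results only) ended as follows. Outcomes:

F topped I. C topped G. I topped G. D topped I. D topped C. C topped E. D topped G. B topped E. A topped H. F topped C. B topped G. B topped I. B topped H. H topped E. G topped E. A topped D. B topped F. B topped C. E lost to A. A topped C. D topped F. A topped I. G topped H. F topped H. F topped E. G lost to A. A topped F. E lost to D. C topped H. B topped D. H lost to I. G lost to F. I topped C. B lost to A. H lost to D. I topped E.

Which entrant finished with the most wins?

Win totals: A 8, B 7, C 3, D 6, E 0, F 5, G 2, H 1, I 4.
A leads with 8 wins (next highest: 7).

A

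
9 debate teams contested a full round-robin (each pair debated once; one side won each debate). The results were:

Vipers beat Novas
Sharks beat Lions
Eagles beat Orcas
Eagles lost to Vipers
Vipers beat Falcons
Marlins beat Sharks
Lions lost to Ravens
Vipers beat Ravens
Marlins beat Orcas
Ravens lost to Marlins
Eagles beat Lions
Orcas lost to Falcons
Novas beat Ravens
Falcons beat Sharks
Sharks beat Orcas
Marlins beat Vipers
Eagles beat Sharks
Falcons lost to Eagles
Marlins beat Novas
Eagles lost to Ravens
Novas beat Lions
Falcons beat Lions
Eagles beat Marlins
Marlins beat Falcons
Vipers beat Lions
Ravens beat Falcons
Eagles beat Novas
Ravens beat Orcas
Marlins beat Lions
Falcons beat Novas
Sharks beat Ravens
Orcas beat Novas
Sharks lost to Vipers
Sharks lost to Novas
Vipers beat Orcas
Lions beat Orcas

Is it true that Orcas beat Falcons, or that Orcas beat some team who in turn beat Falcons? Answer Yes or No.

No

Orcas did not beat Falcons directly.
Orcas beat Novas, but each of them lost to Falcons. No two-step path.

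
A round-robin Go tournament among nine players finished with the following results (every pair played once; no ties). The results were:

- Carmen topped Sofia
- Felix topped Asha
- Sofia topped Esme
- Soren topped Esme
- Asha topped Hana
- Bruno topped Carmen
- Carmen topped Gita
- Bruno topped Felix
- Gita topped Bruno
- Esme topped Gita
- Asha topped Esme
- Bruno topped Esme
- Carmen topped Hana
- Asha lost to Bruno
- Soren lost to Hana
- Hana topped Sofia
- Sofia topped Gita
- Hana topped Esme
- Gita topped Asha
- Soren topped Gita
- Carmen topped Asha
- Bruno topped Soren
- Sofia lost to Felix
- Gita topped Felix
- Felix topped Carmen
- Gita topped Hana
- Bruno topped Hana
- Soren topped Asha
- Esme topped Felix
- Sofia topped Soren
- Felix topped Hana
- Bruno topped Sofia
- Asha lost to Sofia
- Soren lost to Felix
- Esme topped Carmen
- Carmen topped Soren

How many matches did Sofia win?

4

Sofia's results: beat Soren, Gita, Esme, Asha; lost to Hana, Felix, Bruno, Carmen.
That is 4 wins.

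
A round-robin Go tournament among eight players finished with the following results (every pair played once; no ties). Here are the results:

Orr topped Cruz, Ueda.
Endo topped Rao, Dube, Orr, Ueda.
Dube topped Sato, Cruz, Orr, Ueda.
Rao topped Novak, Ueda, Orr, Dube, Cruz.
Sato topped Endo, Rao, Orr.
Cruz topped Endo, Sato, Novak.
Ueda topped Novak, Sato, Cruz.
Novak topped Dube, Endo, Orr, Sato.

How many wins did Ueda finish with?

Ueda's results: beat Sato, Cruz, Novak; lost to Endo, Dube, Orr, Rao.
That is 3 wins.

3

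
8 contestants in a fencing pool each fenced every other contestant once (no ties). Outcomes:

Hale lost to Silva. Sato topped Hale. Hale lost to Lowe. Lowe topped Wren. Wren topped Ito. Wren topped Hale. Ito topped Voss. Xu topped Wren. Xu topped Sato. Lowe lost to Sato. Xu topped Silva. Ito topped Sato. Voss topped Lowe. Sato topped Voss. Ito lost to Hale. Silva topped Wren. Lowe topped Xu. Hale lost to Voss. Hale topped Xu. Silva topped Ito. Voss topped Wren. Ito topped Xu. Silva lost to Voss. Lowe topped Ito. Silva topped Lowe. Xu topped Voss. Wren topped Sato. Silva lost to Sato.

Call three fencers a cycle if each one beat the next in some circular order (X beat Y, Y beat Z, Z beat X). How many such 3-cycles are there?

19

Win totals: Silva 4, Wren 3, Hale 2, Ito 3, Xu 4, Lowe 4, Sato 4, Voss 4.
A fencer with w wins dominates both others in C(w,2) triples; summing gives 6 + 3 + 1 + 3 + 6 + 6 + 6 + 6 = 37 transitive triples.
Total triples C(8,3) = 56, so cyclic triples = 56 − 37 = 19.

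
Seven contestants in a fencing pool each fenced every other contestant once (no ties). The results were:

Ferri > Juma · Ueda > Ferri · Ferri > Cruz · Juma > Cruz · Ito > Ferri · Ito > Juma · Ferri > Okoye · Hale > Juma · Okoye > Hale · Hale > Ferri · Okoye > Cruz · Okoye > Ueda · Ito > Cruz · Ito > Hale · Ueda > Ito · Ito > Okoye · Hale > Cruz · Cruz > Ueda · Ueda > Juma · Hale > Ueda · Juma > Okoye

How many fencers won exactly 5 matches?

1

Win totals: Juma 2, Okoye 3, Cruz 1, Ferri 3, Ito 5, Ueda 3, Hale 4.
Exactly 5: Ito — 1 fencer.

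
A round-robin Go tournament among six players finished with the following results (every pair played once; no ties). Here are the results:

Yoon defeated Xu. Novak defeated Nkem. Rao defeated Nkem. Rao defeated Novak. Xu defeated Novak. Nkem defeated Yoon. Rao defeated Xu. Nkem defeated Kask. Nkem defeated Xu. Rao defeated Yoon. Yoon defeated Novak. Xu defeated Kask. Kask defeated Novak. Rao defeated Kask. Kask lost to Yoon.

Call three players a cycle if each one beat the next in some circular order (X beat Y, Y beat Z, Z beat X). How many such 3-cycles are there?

Win totals: Xu 2, Kask 1, Novak 1, Yoon 3, Rao 5, Nkem 3.
A player with w wins dominates both others in C(w,2) triples; summing gives 1 + 0 + 0 + 3 + 10 + 3 = 17 transitive triples.
Total triples C(6,3) = 20, so cyclic triples = 20 − 17 = 3.

3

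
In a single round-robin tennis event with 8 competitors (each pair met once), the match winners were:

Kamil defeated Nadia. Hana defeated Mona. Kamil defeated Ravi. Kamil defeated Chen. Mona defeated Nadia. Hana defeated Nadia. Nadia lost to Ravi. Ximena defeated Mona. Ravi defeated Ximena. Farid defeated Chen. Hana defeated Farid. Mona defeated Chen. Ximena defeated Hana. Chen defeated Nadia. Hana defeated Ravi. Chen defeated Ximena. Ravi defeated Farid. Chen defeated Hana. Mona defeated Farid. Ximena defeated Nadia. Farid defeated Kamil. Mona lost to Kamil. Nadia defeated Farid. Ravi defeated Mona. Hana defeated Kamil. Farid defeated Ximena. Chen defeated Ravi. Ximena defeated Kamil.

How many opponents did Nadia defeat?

Nadia's results: beat Farid; lost to Kamil, Hana, Ximena, Ravi, Mona, Chen.
That is 1 win.

1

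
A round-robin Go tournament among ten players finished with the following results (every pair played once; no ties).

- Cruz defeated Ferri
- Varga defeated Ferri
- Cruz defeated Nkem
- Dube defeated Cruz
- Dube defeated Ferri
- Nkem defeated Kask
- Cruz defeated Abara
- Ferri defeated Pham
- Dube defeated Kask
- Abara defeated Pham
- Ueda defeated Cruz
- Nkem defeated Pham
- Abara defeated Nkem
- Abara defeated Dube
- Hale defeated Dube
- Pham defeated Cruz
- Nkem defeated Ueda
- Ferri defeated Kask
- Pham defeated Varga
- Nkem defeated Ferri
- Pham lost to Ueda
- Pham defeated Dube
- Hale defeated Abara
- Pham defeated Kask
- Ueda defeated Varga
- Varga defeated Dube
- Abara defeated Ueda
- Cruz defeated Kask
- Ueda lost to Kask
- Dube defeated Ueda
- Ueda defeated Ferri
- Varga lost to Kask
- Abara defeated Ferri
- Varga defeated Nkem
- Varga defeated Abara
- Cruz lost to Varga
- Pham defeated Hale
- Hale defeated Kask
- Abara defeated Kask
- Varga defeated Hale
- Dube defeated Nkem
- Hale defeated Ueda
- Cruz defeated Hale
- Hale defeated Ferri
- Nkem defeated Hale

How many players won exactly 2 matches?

Win totals: Ueda 4, Pham 5, Abara 6, Kask 2, Dube 5, Cruz 5, Hale 5, Varga 6, Ferri 2, Nkem 5.
Exactly 2: Kask, Ferri — 2 players.

2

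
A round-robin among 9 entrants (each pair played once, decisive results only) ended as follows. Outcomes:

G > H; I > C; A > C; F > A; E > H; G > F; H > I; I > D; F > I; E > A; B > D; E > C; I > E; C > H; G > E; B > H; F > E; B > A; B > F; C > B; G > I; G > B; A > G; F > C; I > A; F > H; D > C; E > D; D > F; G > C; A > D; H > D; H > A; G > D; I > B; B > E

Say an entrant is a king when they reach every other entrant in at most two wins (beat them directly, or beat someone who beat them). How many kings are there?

A reaches everyone (king).
B reaches everyone (king).
C cannot reach G in two steps.
D cannot reach G in two steps.
E reaches everyone (king).
F reaches everyone (king).
G reaches everyone (king).
H reaches everyone (king).
I reaches everyone (king).
Kings: A, B, E, F, G, H, I — 7.

7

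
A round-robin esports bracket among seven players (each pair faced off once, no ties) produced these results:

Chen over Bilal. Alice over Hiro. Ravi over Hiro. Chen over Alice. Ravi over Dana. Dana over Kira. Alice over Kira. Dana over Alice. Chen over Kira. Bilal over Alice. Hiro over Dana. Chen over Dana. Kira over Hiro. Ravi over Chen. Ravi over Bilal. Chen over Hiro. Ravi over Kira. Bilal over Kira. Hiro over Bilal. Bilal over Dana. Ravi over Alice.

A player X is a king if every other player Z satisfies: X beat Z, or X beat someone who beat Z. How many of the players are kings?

1

Alice cannot reach Chen, Ravi in two steps.
Chen cannot reach Ravi in two steps.
Hiro cannot reach Chen, Ravi in two steps.
Bilal cannot reach Chen, Ravi in two steps.
Kira cannot reach Alice, Chen, Ravi in two steps.
Ravi reaches everyone (king).
Dana cannot reach Chen, Bilal, Ravi in two steps.
Kings: Ravi — 1.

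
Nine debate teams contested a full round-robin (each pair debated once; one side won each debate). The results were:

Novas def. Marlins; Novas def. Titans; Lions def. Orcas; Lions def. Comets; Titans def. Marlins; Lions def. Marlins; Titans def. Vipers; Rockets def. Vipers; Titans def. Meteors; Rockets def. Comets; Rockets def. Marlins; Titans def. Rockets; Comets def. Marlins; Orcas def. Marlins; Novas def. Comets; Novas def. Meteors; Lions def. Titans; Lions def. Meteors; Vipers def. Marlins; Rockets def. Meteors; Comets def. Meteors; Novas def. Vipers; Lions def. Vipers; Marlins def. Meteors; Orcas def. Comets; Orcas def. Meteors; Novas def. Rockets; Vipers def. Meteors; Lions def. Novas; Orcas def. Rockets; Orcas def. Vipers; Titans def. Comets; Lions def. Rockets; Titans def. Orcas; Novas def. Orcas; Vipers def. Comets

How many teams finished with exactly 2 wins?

1

Win totals: Titans 6, Meteors 0, Rockets 4, Lions 8, Comets 2, Vipers 3, Orcas 5, Marlins 1, Novas 7.
Exactly 2: Comets — 1 team.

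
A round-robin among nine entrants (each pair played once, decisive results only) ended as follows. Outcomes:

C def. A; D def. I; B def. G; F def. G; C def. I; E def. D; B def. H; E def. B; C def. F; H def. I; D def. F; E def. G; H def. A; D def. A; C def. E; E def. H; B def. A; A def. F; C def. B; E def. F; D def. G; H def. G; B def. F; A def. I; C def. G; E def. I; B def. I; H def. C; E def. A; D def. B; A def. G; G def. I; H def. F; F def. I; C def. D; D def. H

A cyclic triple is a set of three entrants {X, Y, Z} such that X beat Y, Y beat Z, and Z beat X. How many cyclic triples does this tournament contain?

Win totals: A 3, B 5, C 7, D 6, E 7, F 2, G 1, H 5, I 0.
An entrant with w wins dominates both others in C(w,2) triples; summing gives 3 + 10 + 21 + 15 + 21 + 1 + 0 + 10 + 0 = 81 transitive triples.
Total triples C(9,3) = 84, so cyclic triples = 84 − 81 = 3.

3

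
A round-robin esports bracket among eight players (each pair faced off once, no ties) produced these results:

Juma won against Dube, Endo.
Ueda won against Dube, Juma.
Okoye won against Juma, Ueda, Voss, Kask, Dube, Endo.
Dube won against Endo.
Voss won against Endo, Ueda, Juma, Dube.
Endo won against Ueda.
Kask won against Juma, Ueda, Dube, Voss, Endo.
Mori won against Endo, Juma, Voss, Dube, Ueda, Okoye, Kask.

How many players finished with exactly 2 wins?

2

Win totals: Dube 1, Ueda 2, Endo 1, Juma 2, Voss 4, Kask 5, Okoye 6, Mori 7.
Exactly 2: Ueda, Juma — 2 players.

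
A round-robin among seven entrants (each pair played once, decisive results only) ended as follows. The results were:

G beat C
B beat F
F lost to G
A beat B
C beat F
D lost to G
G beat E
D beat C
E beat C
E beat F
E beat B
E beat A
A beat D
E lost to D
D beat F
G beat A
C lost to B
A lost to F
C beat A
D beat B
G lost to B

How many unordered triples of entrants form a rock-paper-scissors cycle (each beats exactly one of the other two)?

8

Win totals: A 2, B 3, C 2, D 4, E 4, F 1, G 5.
An entrant with w wins dominates both others in C(w,2) triples; summing gives 1 + 3 + 1 + 6 + 6 + 0 + 10 = 27 transitive triples.
Total triples C(7,3) = 35, so cyclic triples = 35 − 27 = 8.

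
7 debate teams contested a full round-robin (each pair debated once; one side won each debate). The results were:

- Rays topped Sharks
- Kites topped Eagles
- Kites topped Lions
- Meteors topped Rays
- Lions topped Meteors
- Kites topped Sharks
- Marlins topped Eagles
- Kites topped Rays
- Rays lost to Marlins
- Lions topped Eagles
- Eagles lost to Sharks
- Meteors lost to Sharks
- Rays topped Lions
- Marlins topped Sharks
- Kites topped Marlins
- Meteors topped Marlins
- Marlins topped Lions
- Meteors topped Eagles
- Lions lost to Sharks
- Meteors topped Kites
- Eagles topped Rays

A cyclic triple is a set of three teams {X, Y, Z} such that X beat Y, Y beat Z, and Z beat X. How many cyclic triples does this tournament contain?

8

Win totals: Eagles 1, Rays 2, Lions 2, Sharks 3, Meteors 4, Marlins 4, Kites 5.
A team with w wins dominates both others in C(w,2) triples; summing gives 0 + 1 + 1 + 3 + 6 + 6 + 10 = 27 transitive triples.
Total triples C(7,3) = 35, so cyclic triples = 35 − 27 = 8.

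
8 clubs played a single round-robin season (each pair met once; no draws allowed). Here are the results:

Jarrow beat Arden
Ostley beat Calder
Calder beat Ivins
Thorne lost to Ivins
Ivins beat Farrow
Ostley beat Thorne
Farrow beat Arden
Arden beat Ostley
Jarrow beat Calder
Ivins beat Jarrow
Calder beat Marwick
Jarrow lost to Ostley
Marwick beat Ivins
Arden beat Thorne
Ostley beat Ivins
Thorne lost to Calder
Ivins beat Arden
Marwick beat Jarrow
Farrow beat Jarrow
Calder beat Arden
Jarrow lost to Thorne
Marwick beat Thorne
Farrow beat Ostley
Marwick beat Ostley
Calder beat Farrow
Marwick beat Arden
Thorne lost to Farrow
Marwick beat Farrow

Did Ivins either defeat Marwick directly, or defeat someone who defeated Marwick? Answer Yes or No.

Ivins did not beat Marwick directly.
Ivins beat Arden, Jarrow, Farrow, Thorne, but each of them lost to Marwick. No two-step path.

No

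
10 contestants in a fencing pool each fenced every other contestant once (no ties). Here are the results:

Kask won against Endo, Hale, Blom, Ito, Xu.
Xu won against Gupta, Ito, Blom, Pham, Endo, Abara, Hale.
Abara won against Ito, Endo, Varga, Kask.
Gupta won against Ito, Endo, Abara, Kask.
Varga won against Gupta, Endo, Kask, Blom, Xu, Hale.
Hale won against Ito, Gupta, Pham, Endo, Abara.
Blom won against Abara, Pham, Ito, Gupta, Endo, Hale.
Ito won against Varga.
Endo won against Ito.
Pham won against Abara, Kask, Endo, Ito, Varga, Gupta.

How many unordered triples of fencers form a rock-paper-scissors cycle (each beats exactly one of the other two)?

22

Win totals: Ito 1, Hale 5, Endo 1, Blom 6, Kask 5, Pham 6, Xu 7, Varga 6, Gupta 4, Abara 4.
A fencer with w wins dominates both others in C(w,2) triples; summing gives 0 + 10 + 0 + 15 + 10 + 15 + 21 + 15 + 6 + 6 = 98 transitive triples.
Total triples C(10,3) = 120, so cyclic triples = 120 − 98 = 22.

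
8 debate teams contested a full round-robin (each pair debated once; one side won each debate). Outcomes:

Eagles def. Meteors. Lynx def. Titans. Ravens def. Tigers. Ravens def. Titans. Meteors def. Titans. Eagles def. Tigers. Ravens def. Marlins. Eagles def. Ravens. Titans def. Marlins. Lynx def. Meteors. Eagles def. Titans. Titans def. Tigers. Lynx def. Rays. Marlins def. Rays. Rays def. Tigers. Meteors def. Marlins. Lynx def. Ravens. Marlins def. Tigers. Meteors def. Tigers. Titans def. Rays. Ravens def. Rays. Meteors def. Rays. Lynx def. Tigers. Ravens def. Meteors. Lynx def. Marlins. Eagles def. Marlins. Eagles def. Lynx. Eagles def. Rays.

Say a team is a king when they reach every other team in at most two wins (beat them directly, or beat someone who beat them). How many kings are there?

1

Ravens cannot reach Eagles, Lynx in two steps.
Titans cannot reach Ravens, Meteors, Eagles, Lynx in two steps.
Marlins cannot reach Ravens, Titans, Meteors, Eagles, Lynx in two steps.
Rays cannot reach Ravens, Titans, Marlins, Meteors, Eagles, Lynx in two steps.
Tigers cannot reach Ravens, Titans, Marlins, Rays, Meteors, Eagles, Lynx in two steps.
Meteors cannot reach Ravens, Eagles, Lynx in two steps.
Eagles reaches everyone (king).
Lynx cannot reach Eagles in two steps.
Kings: Eagles — 1.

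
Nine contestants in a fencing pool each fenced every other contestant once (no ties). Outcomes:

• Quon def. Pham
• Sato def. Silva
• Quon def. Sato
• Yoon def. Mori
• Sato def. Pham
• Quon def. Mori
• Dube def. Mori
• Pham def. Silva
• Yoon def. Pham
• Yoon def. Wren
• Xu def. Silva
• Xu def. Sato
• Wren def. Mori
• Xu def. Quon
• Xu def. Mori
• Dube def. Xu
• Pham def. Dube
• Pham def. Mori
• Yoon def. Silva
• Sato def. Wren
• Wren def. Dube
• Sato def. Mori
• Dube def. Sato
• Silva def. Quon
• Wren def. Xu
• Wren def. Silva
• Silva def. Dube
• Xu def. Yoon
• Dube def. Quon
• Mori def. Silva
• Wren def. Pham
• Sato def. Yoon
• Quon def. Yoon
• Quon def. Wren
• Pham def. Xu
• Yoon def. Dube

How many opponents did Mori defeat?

Mori's results: beat Silva; lost to Quon, Sato, Dube, Xu, Yoon, Pham, Wren.
That is 1 win.

1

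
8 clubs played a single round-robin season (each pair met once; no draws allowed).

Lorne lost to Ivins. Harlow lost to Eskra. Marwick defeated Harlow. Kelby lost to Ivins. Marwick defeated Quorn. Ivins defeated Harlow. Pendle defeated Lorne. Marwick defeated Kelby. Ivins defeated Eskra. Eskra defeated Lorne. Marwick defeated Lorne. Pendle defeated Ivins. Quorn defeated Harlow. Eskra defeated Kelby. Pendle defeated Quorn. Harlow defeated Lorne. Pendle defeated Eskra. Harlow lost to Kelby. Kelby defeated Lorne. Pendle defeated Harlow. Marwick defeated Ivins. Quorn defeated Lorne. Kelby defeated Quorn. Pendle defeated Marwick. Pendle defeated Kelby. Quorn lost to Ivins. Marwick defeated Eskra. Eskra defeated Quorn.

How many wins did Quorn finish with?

2

Quorn's results: beat Lorne, Harlow; lost to Marwick, Pendle, Ivins, Eskra, Kelby.
That is 2 wins.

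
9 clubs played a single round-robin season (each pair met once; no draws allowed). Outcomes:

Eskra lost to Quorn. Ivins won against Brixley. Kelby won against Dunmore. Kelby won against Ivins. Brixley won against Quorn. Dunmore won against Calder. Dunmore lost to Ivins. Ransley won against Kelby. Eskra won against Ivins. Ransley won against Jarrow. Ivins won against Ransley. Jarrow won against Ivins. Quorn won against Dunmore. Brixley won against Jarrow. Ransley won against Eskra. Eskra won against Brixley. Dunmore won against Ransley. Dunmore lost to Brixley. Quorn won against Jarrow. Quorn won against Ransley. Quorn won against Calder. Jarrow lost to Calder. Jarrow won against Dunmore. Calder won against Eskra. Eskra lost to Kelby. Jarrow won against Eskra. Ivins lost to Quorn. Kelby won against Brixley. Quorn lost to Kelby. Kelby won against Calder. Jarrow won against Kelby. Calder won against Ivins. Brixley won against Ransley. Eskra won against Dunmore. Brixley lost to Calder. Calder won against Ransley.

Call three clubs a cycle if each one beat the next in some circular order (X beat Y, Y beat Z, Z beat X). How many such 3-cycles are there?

22

Win totals: Ivins 3, Calder 5, Dunmore 2, Kelby 6, Ransley 3, Jarrow 4, Quorn 6, Brixley 4, Eskra 3.
A club with w wins dominates both others in C(w,2) triples; summing gives 3 + 10 + 1 + 15 + 3 + 6 + 15 + 6 + 3 = 62 transitive triples.
Total triples C(9,3) = 84, so cyclic triples = 84 − 62 = 22.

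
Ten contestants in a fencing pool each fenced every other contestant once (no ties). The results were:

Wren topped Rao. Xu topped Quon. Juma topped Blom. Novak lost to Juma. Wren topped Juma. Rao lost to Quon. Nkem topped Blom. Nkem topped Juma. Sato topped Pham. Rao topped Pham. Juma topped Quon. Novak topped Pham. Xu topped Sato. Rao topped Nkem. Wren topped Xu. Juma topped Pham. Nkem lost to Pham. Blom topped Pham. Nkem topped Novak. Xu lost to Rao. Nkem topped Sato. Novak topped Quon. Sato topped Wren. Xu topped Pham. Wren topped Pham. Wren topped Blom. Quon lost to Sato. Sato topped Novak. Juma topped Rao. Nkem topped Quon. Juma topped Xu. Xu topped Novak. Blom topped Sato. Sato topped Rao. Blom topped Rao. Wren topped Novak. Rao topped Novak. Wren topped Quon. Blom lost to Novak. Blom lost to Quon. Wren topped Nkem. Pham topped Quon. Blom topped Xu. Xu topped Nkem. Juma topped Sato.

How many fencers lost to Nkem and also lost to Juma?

Nkem beat: Novak, Juma, Quon, Blom, Sato.
Juma beat: Novak, Quon, Blom, Sato, Pham, Rao, Xu.
Both beat: Novak, Quon, Blom, Sato — 4.

4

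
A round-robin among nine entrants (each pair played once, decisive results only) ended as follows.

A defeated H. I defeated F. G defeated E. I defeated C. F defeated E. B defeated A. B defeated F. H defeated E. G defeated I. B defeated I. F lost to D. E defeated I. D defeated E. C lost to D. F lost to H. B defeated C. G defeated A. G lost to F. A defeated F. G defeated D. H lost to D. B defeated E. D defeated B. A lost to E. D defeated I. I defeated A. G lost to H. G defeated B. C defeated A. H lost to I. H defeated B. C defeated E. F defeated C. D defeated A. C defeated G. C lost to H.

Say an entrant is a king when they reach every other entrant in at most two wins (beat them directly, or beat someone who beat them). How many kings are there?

A cannot reach D, I in two steps.
B cannot reach D in two steps.
C reaches everyone (king).
D reaches everyone (king).
E cannot reach B, D, G in two steps.
F cannot reach H in two steps.
G reaches everyone (king).
H reaches everyone (king).
I cannot reach D in two steps.
Kings: C, D, G, H — 4.

4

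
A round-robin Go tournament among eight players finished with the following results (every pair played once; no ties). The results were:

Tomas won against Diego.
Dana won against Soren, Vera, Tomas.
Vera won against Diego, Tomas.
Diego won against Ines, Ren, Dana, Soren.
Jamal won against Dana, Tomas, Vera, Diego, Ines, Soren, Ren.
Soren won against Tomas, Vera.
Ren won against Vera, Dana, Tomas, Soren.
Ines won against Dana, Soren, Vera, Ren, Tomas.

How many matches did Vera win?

Vera's results: beat Diego, Tomas; lost to Ines, Dana, Ren, Jamal, Soren.
That is 2 wins.

2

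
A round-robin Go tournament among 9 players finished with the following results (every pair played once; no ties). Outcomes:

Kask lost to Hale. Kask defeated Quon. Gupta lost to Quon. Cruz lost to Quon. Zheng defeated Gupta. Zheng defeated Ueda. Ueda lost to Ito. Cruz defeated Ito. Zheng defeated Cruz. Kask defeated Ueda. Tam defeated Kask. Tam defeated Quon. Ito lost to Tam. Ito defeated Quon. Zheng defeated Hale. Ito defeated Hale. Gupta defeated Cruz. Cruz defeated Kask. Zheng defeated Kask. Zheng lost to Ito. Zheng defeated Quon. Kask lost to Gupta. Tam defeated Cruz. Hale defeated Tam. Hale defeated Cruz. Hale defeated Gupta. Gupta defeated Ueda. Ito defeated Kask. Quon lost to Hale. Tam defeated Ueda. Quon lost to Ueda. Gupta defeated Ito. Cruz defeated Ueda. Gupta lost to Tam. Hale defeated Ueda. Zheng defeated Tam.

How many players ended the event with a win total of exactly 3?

Win totals: Quon 2, Ueda 1, Hale 6, Tam 6, Zheng 7, Kask 2, Gupta 4, Cruz 3, Ito 5.
Exactly 3: Cruz — 1 player.

1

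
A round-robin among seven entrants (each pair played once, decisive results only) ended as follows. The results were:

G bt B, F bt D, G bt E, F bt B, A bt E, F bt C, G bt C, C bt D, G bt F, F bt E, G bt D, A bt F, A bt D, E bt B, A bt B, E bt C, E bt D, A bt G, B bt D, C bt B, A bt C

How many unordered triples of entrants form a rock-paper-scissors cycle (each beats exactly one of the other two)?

Win totals: A 6, B 1, C 2, D 0, E 3, F 4, G 5.
An entrant with w wins dominates both others in C(w,2) triples; summing gives 15 + 0 + 1 + 0 + 3 + 6 + 10 = 35 transitive triples.
Total triples C(7,3) = 35, so cyclic triples = 35 − 35 = 0.

0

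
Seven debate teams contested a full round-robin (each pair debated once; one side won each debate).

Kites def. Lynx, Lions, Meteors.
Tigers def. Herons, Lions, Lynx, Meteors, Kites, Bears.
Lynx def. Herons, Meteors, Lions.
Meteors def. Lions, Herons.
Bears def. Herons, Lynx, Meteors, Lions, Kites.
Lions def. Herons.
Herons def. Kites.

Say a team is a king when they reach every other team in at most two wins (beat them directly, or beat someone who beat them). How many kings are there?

1

Tigers reaches everyone (king).
Bears cannot reach Tigers in two steps.
Lynx cannot reach Tigers, Bears in two steps.
Lions cannot reach Tigers, Bears, Lynx, Meteors in two steps.
Herons cannot reach Tigers, Bears in two steps.
Meteors cannot reach Tigers, Bears, Lynx in two steps.
Kites cannot reach Tigers, Bears in two steps.
Kings: Tigers — 1.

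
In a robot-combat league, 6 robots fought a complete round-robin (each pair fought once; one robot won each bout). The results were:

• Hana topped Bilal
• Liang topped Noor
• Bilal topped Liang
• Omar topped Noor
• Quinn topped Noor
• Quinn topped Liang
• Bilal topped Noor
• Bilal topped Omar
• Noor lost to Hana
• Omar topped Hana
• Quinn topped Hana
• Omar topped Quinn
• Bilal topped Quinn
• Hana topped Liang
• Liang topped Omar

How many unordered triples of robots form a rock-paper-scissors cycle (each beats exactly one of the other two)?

Of the C(6,3) = 20 triples, the cyclic ones are: {Omar, Quinn, Liang}; {Omar, Liang, Hana}; {Omar, Hana, Bilal}; {Quinn, Hana, Bilal}.
That is 4.

4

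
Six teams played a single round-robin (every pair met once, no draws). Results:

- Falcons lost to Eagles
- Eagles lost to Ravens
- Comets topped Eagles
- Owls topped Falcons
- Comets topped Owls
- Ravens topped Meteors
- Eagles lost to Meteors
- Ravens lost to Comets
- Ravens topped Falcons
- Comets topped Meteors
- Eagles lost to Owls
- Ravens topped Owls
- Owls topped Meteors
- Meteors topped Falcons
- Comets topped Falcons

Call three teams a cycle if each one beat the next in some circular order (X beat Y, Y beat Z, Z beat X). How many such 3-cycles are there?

Of the C(6,3) = 20 triples, the cyclic ones are: none.
That is 0.

0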